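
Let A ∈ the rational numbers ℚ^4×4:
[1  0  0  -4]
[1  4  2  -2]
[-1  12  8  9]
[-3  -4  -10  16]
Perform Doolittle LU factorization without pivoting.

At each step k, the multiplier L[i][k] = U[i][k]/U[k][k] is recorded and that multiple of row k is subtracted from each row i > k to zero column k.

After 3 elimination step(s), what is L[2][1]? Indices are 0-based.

L[2][1] = 3

Step 1: pivot at (0,0) is 1.
  row1 ← row1 − (1)·row0  ⇒  L[1][0]=1, U row1=(0, 4, 2, 2)
  row2 ← row2 − (-1)·row0  ⇒  L[2][0]=-1, U row2=(0, 12, 8, 5)
  row3 ← row3 − (-3)·row0  ⇒  L[3][0]=-3, U row3=(0, -4, -10, 4)
Step 2: pivot at (1,1) is 4.
  row2 ← row2 − (3)·row1  ⇒  L[2][1]=3, U row2=(0, 0, 2, -1)
  row3 ← row3 − (-1)·row1  ⇒  L[3][1]=-1, U row3=(0, 0, -8, 6)
Step 3: pivot at (2,2) is 2.
  row3 ← row3 − (-4)·row2  ⇒  L[3][2]=-4, U row3=(0, 0, 0, 2)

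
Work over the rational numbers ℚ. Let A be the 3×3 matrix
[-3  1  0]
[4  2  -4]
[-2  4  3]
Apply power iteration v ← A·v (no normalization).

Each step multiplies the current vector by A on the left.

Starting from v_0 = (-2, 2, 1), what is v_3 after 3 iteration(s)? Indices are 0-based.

v_3 = (52, -204, -121)

v_0 = (-2, 2, 1).
v_1 = A·v_0 = (8, -8, 15).
v_2 = A·v_1 = (-32, -44, -3).
v_3 = A·v_2 = (52, -204, -121).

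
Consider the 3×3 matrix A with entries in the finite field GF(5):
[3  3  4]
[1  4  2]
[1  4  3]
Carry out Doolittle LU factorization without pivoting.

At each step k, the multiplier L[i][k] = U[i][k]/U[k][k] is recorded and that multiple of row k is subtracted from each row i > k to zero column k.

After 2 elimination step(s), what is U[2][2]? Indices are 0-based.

k=0: U[0][0]=3
  eliminate (1,0): mult=2, new row 1: (0, 3, 4); set L[1][0]=2
  eliminate (2,0): mult=2, new row 2: (0, 3, 0); set L[2][0]=2
k=1: U[1][1]=3
  eliminate (2,1): mult=1, new row 2: (0, 0, 1); set L[2][1]=1

U[2][2] = 1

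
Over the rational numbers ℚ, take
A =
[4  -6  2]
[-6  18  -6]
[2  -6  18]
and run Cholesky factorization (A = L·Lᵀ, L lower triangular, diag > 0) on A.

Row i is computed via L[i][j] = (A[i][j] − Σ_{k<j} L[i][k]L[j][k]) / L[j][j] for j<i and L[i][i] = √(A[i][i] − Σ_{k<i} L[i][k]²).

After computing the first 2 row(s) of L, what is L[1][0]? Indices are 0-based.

Step 1: L[0][0] = √(4) = 2.
  L[1][0] = (-6) / L[0][0] = -3.
Step 2: L[1][1] = √(9) = 3.

L[1][0] = -3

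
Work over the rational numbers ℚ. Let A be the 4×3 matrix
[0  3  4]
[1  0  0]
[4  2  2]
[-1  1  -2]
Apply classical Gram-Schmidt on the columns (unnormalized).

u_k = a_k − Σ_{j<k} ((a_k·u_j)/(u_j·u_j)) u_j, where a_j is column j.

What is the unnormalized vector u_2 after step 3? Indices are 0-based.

Step 1: u_0 = a_0 = (0, 1, 4, -1).
Step 2: u_1 = a_1 − (7/18)·u_0 = (3, -7/18, 4/9, 25/18).
Step 3: u_2 = a_2 − (5/9)·u_0 − (26/29)·u_1 = (38/29, -6/29, -18/29, -78/29).

u_2 = (38/29, -6/29, -18/29, -78/29)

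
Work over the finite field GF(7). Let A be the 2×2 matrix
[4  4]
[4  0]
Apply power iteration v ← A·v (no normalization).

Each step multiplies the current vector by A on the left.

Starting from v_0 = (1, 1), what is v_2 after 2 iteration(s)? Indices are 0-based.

v_2 = (6, 4)

v_0 = (1, 1).
v_1 = A·v_0 = (1, 4).
v_2 = A·v_1 = (6, 4).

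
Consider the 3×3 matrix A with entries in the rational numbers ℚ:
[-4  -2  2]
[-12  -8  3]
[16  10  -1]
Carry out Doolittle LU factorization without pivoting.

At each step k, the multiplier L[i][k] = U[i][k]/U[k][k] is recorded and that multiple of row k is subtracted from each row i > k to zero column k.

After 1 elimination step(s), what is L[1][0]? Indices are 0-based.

[col 0] pivot -4
  R1 -= 3*R0 → (0, -2, -3)  (L[1][0] := 3)
  R2 -= -4*R0 → (0, 2, 7)  (L[2][0] := -4)

L[1][0] = 3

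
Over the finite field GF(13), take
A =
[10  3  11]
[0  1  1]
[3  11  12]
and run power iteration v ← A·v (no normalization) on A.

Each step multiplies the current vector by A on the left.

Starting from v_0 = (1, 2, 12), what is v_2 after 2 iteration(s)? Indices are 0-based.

v_2 = (1, 1, 0)

v_0 = (1, 2, 12).
v_1 = A·v_0 = (5, 1, 0).
v_2 = A·v_1 = (1, 1, 0).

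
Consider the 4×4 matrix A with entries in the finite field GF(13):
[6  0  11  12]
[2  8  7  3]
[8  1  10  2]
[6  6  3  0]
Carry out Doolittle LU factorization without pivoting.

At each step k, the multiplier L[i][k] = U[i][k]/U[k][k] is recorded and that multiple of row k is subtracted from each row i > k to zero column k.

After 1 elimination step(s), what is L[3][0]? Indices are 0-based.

L[3][0] = 1

[col 0] pivot 6
  R1 -= 9*R0 → (0, 8, 12, 12)  (L[1][0] := 9)
  R2 -= 10*R0 → (0, 1, 4, 12)  (L[2][0] := 10)
  R3 -= 1*R0 → (0, 6, 5, 1)  (L[3][0] := 1)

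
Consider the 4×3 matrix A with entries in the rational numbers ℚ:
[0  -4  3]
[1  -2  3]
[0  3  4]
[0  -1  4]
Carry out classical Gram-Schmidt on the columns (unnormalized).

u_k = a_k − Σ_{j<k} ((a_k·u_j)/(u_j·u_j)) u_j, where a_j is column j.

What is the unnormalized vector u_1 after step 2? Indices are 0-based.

u_1 = (-4, 0, 3, -1)

Step 1: u_0 = a_0 = (0, 1, 0, 0).
Step 2: u_1 = a_1 − (-2)·u_0 = (-4, 0, 3, -1).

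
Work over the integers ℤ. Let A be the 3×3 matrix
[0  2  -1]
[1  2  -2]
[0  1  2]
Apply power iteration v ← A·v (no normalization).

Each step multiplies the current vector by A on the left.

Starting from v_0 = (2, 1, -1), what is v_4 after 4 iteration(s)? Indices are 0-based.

v_4 = (53, 58, 89)

v_0 = (2, 1, -1).
v_1 = A·v_0 = (3, 6, -1).
v_2 = A·v_1 = (13, 17, 4).
v_3 = A·v_2 = (30, 39, 25).
v_4 = A·v_3 = (53, 58, 89).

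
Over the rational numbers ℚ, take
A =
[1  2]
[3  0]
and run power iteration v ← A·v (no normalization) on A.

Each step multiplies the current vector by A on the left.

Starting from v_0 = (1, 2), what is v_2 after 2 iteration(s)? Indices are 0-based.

v_0 = (1, 2).
v_1 = A·v_0 = (5, 3).
v_2 = A·v_1 = (11, 15).

v_2 = (11, 15)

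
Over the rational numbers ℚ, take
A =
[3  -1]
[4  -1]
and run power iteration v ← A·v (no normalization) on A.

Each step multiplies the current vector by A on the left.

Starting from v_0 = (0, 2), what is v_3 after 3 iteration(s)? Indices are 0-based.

v_0 = (0, 2).
v_1 = A·v_0 = (-2, -2).
v_2 = A·v_1 = (-4, -6).
v_3 = A·v_2 = (-6, -10).

v_3 = (-6, -10)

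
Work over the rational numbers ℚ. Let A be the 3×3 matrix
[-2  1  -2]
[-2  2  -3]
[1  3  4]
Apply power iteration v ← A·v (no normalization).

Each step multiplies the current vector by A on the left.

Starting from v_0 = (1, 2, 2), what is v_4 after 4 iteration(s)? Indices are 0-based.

v_4 = (-38, -223, -531)

v_0 = (1, 2, 2).
v_1 = A·v_0 = (-4, -4, 15).
v_2 = A·v_1 = (-26, -45, 44).
v_3 = A·v_2 = (-81, -170, 15).
v_4 = A·v_3 = (-38, -223, -531).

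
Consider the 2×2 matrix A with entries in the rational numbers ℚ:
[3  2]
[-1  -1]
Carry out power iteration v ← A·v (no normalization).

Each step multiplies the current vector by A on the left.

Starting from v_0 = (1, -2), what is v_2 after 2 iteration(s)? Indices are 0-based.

v_2 = (-1, 0)

v_0 = (1, -2).
v_1 = A·v_0 = (-1, 1).
v_2 = A·v_1 = (-1, 0).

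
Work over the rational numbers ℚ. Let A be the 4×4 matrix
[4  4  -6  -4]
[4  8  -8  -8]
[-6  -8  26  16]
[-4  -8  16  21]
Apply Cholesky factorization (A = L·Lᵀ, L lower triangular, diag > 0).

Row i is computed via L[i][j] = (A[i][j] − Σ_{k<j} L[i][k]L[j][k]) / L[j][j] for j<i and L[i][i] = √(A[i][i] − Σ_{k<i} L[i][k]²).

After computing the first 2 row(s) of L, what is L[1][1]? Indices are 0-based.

Step 1: L[0][0] = √(4) = 2.
  L[1][0] = (4) / L[0][0] = 2.
Step 2: L[1][1] = √(4) = 2.

L[1][1] = 2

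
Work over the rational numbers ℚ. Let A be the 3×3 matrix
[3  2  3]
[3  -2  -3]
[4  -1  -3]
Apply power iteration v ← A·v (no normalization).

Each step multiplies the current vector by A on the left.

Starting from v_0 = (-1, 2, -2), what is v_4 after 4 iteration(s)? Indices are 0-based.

v_0 = (-1, 2, -2).
v_1 = A·v_0 = (-5, -1, 0).
v_2 = A·v_1 = (-17, -13, -19).
v_3 = A·v_2 = (-134, 32, 2).
v_4 = A·v_3 = (-332, -472, -574).

v_4 = (-332, -472, -574)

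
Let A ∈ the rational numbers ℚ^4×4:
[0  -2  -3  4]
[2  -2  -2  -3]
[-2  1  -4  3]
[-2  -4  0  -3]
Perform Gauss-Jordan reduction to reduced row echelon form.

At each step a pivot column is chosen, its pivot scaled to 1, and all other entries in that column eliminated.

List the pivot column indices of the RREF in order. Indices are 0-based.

pivot columns: 0, 1, 2, 3

step 1: exchange rows 0,1
step 1: normalize row 0 (÷2) = (1, -1, -1, -3/2)
  row 2: subtract -2×row0 = (0, -1, -6, 0)
  row 3: subtract -2×row0 = (0, -6, -2, -6)
step 2: normalize row 1 (÷-2) = (0, 1, 3/2, -2)
  row 0: subtract -1×row1 = (1, 0, 1/2, -7/2)
  row 2: subtract -1×row1 = (0, 0, -9/2, -2)
  row 3: subtract -6×row1 = (0, 0, 7, -18)
step 3: normalize row 2 (÷-9/2) = (0, 0, 1, 4/9)
  row 0: subtract 1/2×row2 = (1, 0, 0, -67/18)
  row 1: subtract 3/2×row2 = (0, 1, 0, -8/3)
  row 3: subtract 7×row2 = (0, 0, 0, -190/9)
step 4: normalize row 3 (÷-190/9) = (0, 0, 0, 1)
  row 0: subtract -67/18×row3 = (1, 0, 0, 0)
  row 1: subtract -8/3×row3 = (0, 1, 0, 0)
  row 2: subtract 4/9×row3 = (0, 0, 1, 0)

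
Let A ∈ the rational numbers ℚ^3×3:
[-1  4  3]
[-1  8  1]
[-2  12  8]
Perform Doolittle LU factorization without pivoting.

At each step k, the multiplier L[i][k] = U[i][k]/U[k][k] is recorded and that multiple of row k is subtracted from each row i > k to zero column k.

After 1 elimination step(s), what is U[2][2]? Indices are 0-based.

Step 1: pivot at (0,0) is -1.
  row1 ← row1 − (1)·row0  ⇒  L[1][0]=1, U row1=(0, 4, -2)
  row2 ← row2 − (2)·row0  ⇒  L[2][0]=2, U row2=(0, 4, 2)

U[2][2] = 2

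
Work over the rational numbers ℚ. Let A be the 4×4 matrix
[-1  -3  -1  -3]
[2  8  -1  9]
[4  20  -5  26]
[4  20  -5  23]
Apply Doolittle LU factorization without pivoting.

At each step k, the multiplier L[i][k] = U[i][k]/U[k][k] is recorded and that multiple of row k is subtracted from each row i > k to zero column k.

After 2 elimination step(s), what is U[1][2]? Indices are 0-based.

U[1][2] = -3

Step 1: pivot at (0,0) is -1.
  row1 ← row1 − (-2)·row0  ⇒  L[1][0]=-2, U row1=(0, 2, -3, 3)
  row2 ← row2 − (-4)·row0  ⇒  L[2][0]=-4, U row2=(0, 8, -9, 14)
  row3 ← row3 − (-4)·row0  ⇒  L[3][0]=-4, U row3=(0, 8, -9, 11)
Step 2: pivot at (1,1) is 2.
  row2 ← row2 − (4)·row1  ⇒  L[2][1]=4, U row2=(0, 0, 3, 2)
  row3 ← row3 − (4)·row1  ⇒  L[3][1]=4, U row3=(0, 0, 3, -1)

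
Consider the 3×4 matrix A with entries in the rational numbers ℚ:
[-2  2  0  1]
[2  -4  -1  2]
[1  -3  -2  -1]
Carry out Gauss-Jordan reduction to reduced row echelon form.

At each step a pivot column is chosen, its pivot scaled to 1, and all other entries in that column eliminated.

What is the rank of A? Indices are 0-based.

rank = 3

pivot(0,0)=-2: scale R0 → (1, -1, 0, -1/2)
  clear (1,0): R1 −= (2)R0 → (0, -2, -1, 3)
  clear (2,0): R2 −= (1)R0 → (0, -2, -2, -1/2)
pivot(1,1)=-2: scale R1 → (0, 1, 1/2, -3/2)
  clear (0,1): R0 −= (-1)R1 → (1, 0, 1/2, -2)
  clear (2,1): R2 −= (-2)R1 → (0, 0, -1, -7/2)
pivot(2,2)=-1: scale R2 → (0, 0, 1, 7/2)
  clear (0,2): R0 −= (1/2)R2 → (1, 0, 0, -15/4)
  clear (1,2): R1 −= (1/2)R2 → (0, 1, 0, -13/4)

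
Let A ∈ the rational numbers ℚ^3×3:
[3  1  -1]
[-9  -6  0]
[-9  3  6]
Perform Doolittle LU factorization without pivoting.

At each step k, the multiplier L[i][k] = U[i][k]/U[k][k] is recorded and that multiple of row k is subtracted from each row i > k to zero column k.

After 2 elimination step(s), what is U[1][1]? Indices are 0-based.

U[1][1] = -3

Step 1: pivot at (0,0) is 3.
  row1 ← row1 − (-3)·row0  ⇒  L[1][0]=-3, U row1=(0, -3, -3)
  row2 ← row2 − (-3)·row0  ⇒  L[2][0]=-3, U row2=(0, 6, 3)
Step 2: pivot at (1,1) is -3.
  row2 ← row2 − (-2)·row1  ⇒  L[2][1]=-2, U row2=(0, 0, -3)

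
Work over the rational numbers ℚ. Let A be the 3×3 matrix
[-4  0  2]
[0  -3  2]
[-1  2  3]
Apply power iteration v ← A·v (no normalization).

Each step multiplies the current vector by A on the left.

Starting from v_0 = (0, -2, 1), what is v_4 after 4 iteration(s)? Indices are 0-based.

v_4 = (-266, -318, 111)

v_0 = (0, -2, 1).
v_1 = A·v_0 = (2, 8, -1).
v_2 = A·v_1 = (-10, -26, 11).
v_3 = A·v_2 = (62, 100, -9).
v_4 = A·v_3 = (-266, -318, 111).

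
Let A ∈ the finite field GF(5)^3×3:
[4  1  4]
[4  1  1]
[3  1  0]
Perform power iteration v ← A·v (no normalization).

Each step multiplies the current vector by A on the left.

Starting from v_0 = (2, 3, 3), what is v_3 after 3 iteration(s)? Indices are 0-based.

v_0 = (2, 3, 3).
v_1 = A·v_0 = (3, 4, 4).
v_2 = A·v_1 = (2, 0, 3).
v_3 = A·v_2 = (0, 1, 1).

v_3 = (0, 1, 1)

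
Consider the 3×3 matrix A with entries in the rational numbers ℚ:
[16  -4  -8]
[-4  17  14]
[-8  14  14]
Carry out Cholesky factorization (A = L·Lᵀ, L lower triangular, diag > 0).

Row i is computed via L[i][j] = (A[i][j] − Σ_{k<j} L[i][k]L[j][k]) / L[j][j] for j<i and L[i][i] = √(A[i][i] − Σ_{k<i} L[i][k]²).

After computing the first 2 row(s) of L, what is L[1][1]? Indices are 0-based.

L[1][1] = 4

Step 1: L[0][0] = √(16) = 4.
  L[1][0] = (-4) / L[0][0] = -1.
Step 2: L[1][1] = √(16) = 4.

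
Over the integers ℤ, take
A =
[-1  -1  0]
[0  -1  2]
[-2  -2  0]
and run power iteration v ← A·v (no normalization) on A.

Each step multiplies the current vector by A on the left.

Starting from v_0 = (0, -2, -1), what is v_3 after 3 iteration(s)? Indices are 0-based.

v_3 = (-6, -16, -12)

v_0 = (0, -2, -1).
v_1 = A·v_0 = (2, 0, 4).
v_2 = A·v_1 = (-2, 8, -4).
v_3 = A·v_2 = (-6, -16, -12).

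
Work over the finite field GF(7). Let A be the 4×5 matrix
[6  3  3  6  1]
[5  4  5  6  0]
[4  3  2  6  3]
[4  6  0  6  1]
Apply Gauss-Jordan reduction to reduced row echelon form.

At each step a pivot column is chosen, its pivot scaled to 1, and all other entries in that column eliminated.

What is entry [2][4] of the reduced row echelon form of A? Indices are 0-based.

M[2][4] = 4

[1] R0 /= 6  ⇒  (1, 4, 4, 1, 6)
     R1 -= 5·R0  ⇒  (0, 5, 6, 1, 5)
     R2 -= 4·R0  ⇒  (0, 1, 0, 2, 0)
     R3 -= 4·R0  ⇒  (0, 4, 5, 2, 5)
[2] R1 /= 5  ⇒  (0, 1, 4, 3, 1)
     R0 -= 4·R1  ⇒  (1, 0, 2, 3, 2)
     R2 -= 1·R1  ⇒  (0, 0, 3, 6, 6)
     R3 -= 4·R1  ⇒  (0, 0, 3, 4, 1)
[3] R2 /= 3  ⇒  (0, 0, 1, 2, 2)
     R0 -= 2·R2  ⇒  (1, 0, 0, 6, 5)
     R1 -= 4·R2  ⇒  (0, 1, 0, 2, 0)
     R3 -= 3·R2  ⇒  (0, 0, 0, 5, 2)
[4] R3 /= 5  ⇒  (0, 0, 0, 1, 6)
     R0 -= 6·R3  ⇒  (1, 0, 0, 0, 4)
     R1 -= 2·R3  ⇒  (0, 1, 0, 0, 2)
     R2 -= 2·R3  ⇒  (0, 0, 1, 0, 4)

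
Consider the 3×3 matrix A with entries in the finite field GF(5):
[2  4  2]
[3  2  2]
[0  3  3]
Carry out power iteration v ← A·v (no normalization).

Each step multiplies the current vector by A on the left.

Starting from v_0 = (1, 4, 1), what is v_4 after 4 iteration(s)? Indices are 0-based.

v_4 = (1, 0, 3)

v_0 = (1, 4, 1).
v_1 = A·v_0 = (0, 3, 0).
v_2 = A·v_1 = (2, 1, 4).
v_3 = A·v_2 = (1, 1, 0).
v_4 = A·v_3 = (1, 0, 3).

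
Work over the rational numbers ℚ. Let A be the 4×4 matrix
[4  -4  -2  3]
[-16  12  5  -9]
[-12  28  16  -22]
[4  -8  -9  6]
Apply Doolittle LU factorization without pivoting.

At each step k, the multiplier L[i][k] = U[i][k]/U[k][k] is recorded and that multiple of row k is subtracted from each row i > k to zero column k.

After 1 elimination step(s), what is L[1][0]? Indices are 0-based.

L[1][0] = -4

k=0: U[0][0]=4
  eliminate (1,0): mult=-4, new row 1: (0, -4, -3, 3); set L[1][0]=-4
  eliminate (2,0): mult=-3, new row 2: (0, 16, 10, -13); set L[2][0]=-3
  eliminate (3,0): mult=1, new row 3: (0, -4, -7, 3); set L[3][0]=1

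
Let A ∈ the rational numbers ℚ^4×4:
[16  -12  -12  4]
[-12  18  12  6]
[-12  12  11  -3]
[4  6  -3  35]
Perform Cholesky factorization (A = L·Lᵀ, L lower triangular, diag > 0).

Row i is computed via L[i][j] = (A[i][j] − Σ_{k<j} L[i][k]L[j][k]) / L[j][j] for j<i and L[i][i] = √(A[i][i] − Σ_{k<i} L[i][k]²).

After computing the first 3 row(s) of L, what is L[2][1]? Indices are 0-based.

L[2][1] = 1

Step 1: L[0][0] = √(16) = 4.
  L[1][0] = (-12) / L[0][0] = -3.
Step 2: L[1][1] = √(9) = 3.
  L[2][0] = (-12) / L[0][0] = -3.
  L[2][1] = (3) / L[1][1] = 1.
Step 3: L[2][2] = √(1) = 1.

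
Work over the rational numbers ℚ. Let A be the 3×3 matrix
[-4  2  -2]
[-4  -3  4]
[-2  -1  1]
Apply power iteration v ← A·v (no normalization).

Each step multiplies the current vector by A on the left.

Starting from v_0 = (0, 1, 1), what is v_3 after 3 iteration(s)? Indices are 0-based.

v_3 = (-12, -3, -2)

v_0 = (0, 1, 1).
v_1 = A·v_0 = (0, 1, 0).
v_2 = A·v_1 = (2, -3, -1).
v_3 = A·v_2 = (-12, -3, -2).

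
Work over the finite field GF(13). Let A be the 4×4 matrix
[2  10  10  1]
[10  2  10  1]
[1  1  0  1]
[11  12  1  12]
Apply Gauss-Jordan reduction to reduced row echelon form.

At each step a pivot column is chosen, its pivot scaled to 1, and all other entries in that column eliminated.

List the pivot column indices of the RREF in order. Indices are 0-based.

step 1: normalize row 0 (÷2) = (1, 5, 5, 7)
  row 1: subtract 10×row0 = (0, 4, 12, 9)
  row 2: subtract 1×row0 = (0, 9, 8, 7)
  row 3: subtract 11×row0 = (0, 9, 11, 0)
step 2: normalize row 1 (÷4) = (0, 1, 3, 12)
  row 0: subtract 5×row1 = (1, 0, 3, 12)
  row 2: subtract 9×row1 = (0, 0, 7, 3)
  row 3: subtract 9×row1 = (0, 0, 10, 9)
step 3: normalize row 2 (÷7) = (0, 0, 1, 6)
  row 0: subtract 3×row2 = (1, 0, 0, 7)
  row 1: subtract 3×row2 = (0, 1, 0, 7)
  row 3: subtract 10×row2 = (0, 0, 0, 1)
step 4: normalize row 3 (÷1) = (0, 0, 0, 1)
  row 0: subtract 7×row3 = (1, 0, 0, 0)
  row 1: subtract 7×row3 = (0, 1, 0, 0)
  row 2: subtract 6×row3 = (0, 0, 1, 0)

pivot columns: 0, 1, 2, 3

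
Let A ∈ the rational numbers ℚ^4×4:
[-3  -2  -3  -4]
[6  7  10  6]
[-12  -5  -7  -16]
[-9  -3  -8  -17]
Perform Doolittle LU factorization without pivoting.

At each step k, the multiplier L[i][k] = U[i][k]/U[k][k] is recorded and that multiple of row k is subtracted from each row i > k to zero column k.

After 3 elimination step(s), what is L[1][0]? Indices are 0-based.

L[1][0] = -2

k=0: U[0][0]=-3
  eliminate (1,0): mult=-2, new row 1: (0, 3, 4, -2); set L[1][0]=-2
  eliminate (2,0): mult=4, new row 2: (0, 3, 5, 0); set L[2][0]=4
  eliminate (3,0): mult=3, new row 3: (0, 3, 1, -5); set L[3][0]=3
k=1: U[1][1]=3
  eliminate (2,1): mult=1, new row 2: (0, 0, 1, 2); set L[2][1]=1
  eliminate (3,1): mult=1, new row 3: (0, 0, -3, -3); set L[3][1]=1
k=2: U[2][2]=1
  eliminate (3,2): mult=-3, new row 3: (0, 0, 0, 3); set L[3][2]=-3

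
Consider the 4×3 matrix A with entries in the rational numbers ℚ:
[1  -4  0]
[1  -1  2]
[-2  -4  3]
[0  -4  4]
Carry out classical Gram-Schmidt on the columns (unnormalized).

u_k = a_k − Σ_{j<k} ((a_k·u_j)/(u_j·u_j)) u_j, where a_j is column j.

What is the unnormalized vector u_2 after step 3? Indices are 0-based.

Step 1: u_0 = a_0 = (1, 1, -2, 0).
Step 2: u_1 = a_1 − (1/2)·u_0 = (-9/2, -3/2, -3, -4).
Step 3: u_2 = a_2 − (-2/3)·u_0 − (-56/95)·u_1 = (-566/285, 508/285, -29/285, 156/95).

u_2 = (-566/285, 508/285, -29/285, 156/95)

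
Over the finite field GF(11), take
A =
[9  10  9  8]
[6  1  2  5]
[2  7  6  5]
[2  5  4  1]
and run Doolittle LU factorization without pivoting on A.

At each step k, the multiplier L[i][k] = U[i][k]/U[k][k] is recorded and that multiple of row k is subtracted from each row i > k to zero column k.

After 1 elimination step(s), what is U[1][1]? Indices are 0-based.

[col 0] pivot 9
  R1 -= 8*R0 → (0, 9, 7, 7)  (L[1][0] := 8)
  R2 -= 10*R0 → (0, 6, 4, 2)  (L[2][0] := 10)
  R3 -= 10*R0 → (0, 4, 2, 9)  (L[3][0] := 10)

U[1][1] = 9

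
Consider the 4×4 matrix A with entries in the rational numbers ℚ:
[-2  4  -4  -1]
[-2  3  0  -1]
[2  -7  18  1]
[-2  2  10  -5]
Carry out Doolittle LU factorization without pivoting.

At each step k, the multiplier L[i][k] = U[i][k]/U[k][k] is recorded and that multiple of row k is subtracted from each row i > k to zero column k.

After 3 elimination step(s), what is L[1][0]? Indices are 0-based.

[col 0] pivot -2
  R1 -= 1*R0 → (0, -1, 4, 0)  (L[1][0] := 1)
  R2 -= -1*R0 → (0, -3, 14, 0)  (L[2][0] := -1)
  R3 -= 1*R0 → (0, -2, 14, -4)  (L[3][0] := 1)
[col 1] pivot -1
  R2 -= 3*R1 → (0, 0, 2, 0)  (L[2][1] := 3)
  R3 -= 2*R1 → (0, 0, 6, -4)  (L[3][1] := 2)
[col 2] pivot 2
  R3 -= 3*R2 → (0, 0, 0, -4)  (L[3][2] := 3)

L[1][0] = 1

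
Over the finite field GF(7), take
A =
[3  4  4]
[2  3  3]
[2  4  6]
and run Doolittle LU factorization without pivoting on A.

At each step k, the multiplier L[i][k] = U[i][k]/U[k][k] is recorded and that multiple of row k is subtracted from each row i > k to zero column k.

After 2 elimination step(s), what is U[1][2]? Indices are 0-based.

U[1][2] = 5

k=0: U[0][0]=3
  eliminate (1,0): mult=3, new row 1: (0, 5, 5); set L[1][0]=3
  eliminate (2,0): mult=3, new row 2: (0, 6, 1); set L[2][0]=3
k=1: U[1][1]=5
  eliminate (2,1): mult=4, new row 2: (0, 0, 2); set L[2][1]=4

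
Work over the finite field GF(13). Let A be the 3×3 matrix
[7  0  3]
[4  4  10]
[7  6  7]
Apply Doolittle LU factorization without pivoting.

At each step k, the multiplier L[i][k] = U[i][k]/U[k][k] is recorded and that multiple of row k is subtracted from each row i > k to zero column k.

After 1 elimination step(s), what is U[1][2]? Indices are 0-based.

Step 1: pivot at (0,0) is 7.
  row1 ← row1 − (8)·row0  ⇒  L[1][0]=8, U row1=(0, 4, 12)
  row2 ← row2 − (1)·row0  ⇒  L[2][0]=1, U row2=(0, 6, 4)

U[1][2] = 12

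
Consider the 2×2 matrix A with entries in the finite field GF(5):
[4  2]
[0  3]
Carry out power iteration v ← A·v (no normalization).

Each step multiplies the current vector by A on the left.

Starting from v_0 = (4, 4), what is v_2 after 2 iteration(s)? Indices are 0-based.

v_2 = (0, 1)

v_0 = (4, 4).
v_1 = A·v_0 = (4, 2).
v_2 = A·v_1 = (0, 1).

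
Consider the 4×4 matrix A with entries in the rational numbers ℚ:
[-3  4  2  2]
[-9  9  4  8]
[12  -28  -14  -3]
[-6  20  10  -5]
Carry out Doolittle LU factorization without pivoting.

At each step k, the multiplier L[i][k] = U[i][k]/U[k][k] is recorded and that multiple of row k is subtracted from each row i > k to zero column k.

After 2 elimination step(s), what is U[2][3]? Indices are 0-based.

[col 0] pivot -3
  R1 -= 3*R0 → (0, -3, -2, 2)  (L[1][0] := 3)
  R2 -= -4*R0 → (0, -12, -6, 5)  (L[2][0] := -4)
  R3 -= 2*R0 → (0, 12, 6, -9)  (L[3][0] := 2)
[col 1] pivot -3
  R2 -= 4*R1 → (0, 0, 2, -3)  (L[2][1] := 4)
  R3 -= -4*R1 → (0, 0, -2, -1)  (L[3][1] := -4)

U[2][3] = -3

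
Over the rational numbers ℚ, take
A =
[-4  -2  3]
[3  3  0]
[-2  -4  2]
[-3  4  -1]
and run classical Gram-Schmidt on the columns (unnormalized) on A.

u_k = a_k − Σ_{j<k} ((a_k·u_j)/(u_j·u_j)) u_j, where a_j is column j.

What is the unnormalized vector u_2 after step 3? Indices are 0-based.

u_2 = (2189/1541, 2598/1541, 320/1541, -534/1541)

Step 1: u_0 = a_0 = (-4, 3, -2, -3).
Step 2: u_1 = a_1 − (13/38)·u_0 = (-12/19, 75/38, -63/19, 191/38).
Step 3: u_2 = a_2 − (-13/38)·u_0 − (-515/1541)·u_1 = (2189/1541, 2598/1541, 320/1541, -534/1541).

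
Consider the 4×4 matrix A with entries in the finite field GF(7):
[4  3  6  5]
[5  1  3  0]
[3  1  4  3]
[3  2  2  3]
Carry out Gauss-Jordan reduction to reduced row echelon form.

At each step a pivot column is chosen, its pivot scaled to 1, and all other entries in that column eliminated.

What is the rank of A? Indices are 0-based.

pivot(0,0)=4: scale R0 → (1, 6, 5, 3)
  clear (1,0): R1 −= (5)R0 → (0, 6, 6, 6)
  clear (2,0): R2 −= (3)R0 → (0, 4, 3, 1)
  clear (3,0): R3 −= (3)R0 → (0, 5, 1, 1)
pivot(1,1)=6: scale R1 → (0, 1, 1, 1)
  clear (0,1): R0 −= (6)R1 → (1, 0, 6, 4)
  clear (2,1): R2 −= (4)R1 → (0, 0, 6, 4)
  clear (3,1): R3 −= (5)R1 → (0, 0, 3, 3)
pivot(2,2)=6: scale R2 → (0, 0, 1, 3)
  clear (0,2): R0 −= (6)R2 → (1, 0, 0, 0)
  clear (1,2): R1 −= (1)R2 → (0, 1, 0, 5)
  clear (3,2): R3 −= (3)R2 → (0, 0, 0, 1)
pivot(3,3)=1: scale R3 → (0, 0, 0, 1)
  clear (1,3): R1 −= (5)R3 → (0, 1, 0, 0)
  clear (2,3): R2 −= (3)R3 → (0, 0, 1, 0)

rank = 4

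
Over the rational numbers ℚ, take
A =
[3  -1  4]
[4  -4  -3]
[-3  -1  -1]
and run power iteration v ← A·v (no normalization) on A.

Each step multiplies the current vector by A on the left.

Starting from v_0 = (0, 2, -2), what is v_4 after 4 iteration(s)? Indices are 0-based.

v_0 = (0, 2, -2).
v_1 = A·v_0 = (-10, -2, 0).
v_2 = A·v_1 = (-28, -32, 32).
v_3 = A·v_2 = (76, -80, 84).
v_4 = A·v_3 = (644, 372, -232).

v_4 = (644, 372, -232)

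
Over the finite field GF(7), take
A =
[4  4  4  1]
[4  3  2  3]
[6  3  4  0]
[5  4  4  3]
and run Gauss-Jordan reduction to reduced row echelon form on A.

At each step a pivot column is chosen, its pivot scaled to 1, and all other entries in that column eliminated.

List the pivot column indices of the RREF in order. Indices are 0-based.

[1] R0 /= 4  ⇒  (1, 1, 1, 2)
     R1 -= 4·R0  ⇒  (0, 6, 5, 2)
     R2 -= 6·R0  ⇒  (0, 4, 5, 2)
     R3 -= 5·R0  ⇒  (0, 6, 6, 0)
[2] R1 /= 6  ⇒  (0, 1, 2, 5)
     R0 -= 1·R1  ⇒  (1, 0, 6, 4)
     R2 -= 4·R1  ⇒  (0, 0, 4, 3)
     R3 -= 6·R1  ⇒  (0, 0, 1, 5)
[3] R2 /= 4  ⇒  (0, 0, 1, 6)
     R0 -= 6·R2  ⇒  (1, 0, 0, 3)
     R1 -= 2·R2  ⇒  (0, 1, 0, 0)
     R3 -= 1·R2  ⇒  (0, 0, 0, 6)
[4] R3 /= 6  ⇒  (0, 0, 0, 1)
     R0 -= 3·R3  ⇒  (1, 0, 0, 0)
     R2 -= 6·R3  ⇒  (0, 0, 1, 0)

pivot columns: 0, 1, 2, 3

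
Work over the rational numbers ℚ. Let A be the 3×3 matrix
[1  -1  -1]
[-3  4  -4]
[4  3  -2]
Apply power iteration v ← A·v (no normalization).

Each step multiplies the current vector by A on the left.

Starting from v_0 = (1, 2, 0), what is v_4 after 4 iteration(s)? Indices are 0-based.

v_4 = (91, 422, 282)

v_0 = (1, 2, 0).
v_1 = A·v_0 = (-1, 5, 10).
v_2 = A·v_1 = (-16, -17, -9).
v_3 = A·v_2 = (10, 16, -97).
v_4 = A·v_3 = (91, 422, 282).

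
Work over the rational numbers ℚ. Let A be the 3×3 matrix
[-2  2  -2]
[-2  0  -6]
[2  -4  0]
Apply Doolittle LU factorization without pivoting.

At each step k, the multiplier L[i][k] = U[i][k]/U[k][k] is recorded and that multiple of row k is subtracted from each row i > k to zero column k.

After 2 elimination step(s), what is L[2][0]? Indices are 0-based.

L[2][0] = -1

k=0: U[0][0]=-2
  eliminate (1,0): mult=1, new row 1: (0, -2, -4); set L[1][0]=1
  eliminate (2,0): mult=-1, new row 2: (0, -2, -2); set L[2][0]=-1
k=1: U[1][1]=-2
  eliminate (2,1): mult=1, new row 2: (0, 0, 2); set L[2][1]=1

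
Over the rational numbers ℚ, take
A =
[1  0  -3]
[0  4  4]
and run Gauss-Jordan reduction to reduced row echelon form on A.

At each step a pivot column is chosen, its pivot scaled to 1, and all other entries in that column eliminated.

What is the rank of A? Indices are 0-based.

rank = 2

[1] R0 /= 1  ⇒  (1, 0, -3)
[2] R1 /= 4  ⇒  (0, 1, 1)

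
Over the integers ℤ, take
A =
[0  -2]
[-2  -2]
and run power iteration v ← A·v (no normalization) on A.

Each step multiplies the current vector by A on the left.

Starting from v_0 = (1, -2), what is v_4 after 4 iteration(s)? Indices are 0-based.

v_4 = (-64, -112)

v_0 = (1, -2).
v_1 = A·v_0 = (4, 2).
v_2 = A·v_1 = (-4, -12).
v_3 = A·v_2 = (24, 32).
v_4 = A·v_3 = (-64, -112).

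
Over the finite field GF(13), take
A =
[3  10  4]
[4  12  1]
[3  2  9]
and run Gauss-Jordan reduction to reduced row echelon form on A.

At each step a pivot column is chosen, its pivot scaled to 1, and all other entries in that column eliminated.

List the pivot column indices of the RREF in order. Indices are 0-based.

[1] R0 /= 3  ⇒  (1, 12, 10)
     R1 -= 4·R0  ⇒  (0, 3, 0)
     R2 -= 3·R0  ⇒  (0, 5, 5)
[2] R1 /= 3  ⇒  (0, 1, 0)
     R0 -= 12·R1  ⇒  (1, 0, 10)
     R2 -= 5·R1  ⇒  (0, 0, 5)
[3] R2 /= 5  ⇒  (0, 0, 1)
     R0 -= 10·R2  ⇒  (1, 0, 0)

pivot columns: 0, 1, 2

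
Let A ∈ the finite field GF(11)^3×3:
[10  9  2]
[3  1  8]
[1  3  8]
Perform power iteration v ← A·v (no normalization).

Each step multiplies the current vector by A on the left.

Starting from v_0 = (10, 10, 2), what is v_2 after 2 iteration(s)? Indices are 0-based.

v_2 = (4, 8, 7)

v_0 = (10, 10, 2).
v_1 = A·v_0 = (7, 1, 1).
v_2 = A·v_1 = (4, 8, 7).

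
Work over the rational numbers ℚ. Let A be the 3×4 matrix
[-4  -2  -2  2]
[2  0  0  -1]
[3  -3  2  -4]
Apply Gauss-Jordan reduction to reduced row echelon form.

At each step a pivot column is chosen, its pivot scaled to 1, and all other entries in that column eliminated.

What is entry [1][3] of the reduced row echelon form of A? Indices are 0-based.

M[1][3] = 1/2

[1] R0 /= -4  ⇒  (1, 1/2, 1/2, -1/2)
     R1 -= 2·R0  ⇒  (0, -1, -1, 0)
     R2 -= 3·R0  ⇒  (0, -9/2, 1/2, -5/2)
[2] R1 /= -1  ⇒  (0, 1, 1, 0)
     R0 -= 1/2·R1  ⇒  (1, 0, 0, -1/2)
     R2 -= -9/2·R1  ⇒  (0, 0, 5, -5/2)
[3] R2 /= 5  ⇒  (0, 0, 1, -1/2)
     R1 -= 1·R2  ⇒  (0, 1, 0, 1/2)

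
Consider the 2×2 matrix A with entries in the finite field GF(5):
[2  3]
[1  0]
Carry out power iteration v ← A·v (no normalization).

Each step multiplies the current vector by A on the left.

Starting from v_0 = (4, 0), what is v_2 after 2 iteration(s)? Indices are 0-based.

v_0 = (4, 0).
v_1 = A·v_0 = (3, 4).
v_2 = A·v_1 = (3, 3).

v_2 = (3, 3)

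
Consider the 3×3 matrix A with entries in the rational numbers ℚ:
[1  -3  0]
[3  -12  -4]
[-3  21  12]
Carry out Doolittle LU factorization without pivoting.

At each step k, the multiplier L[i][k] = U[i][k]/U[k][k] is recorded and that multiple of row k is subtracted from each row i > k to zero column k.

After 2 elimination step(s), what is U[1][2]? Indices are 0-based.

[col 0] pivot 1
  R1 -= 3*R0 → (0, -3, -4)  (L[1][0] := 3)
  R2 -= -3*R0 → (0, 12, 12)  (L[2][0] := -3)
[col 1] pivot -3
  R2 -= -4*R1 → (0, 0, -4)  (L[2][1] := -4)

U[1][2] = -4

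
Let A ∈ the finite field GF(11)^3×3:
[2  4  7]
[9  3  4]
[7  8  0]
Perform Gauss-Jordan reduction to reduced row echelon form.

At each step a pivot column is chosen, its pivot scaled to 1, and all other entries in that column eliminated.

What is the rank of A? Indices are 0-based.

step 1: normalize row 0 (÷2) = (1, 2, 9)
  row 1: subtract 9×row0 = (0, 7, 0)
  row 2: subtract 7×row0 = (0, 5, 3)
step 2: normalize row 1 (÷7) = (0, 1, 0)
  row 0: subtract 2×row1 = (1, 0, 9)
  row 2: subtract 5×row1 = (0, 0, 3)
step 3: normalize row 2 (÷3) = (0, 0, 1)
  row 0: subtract 9×row2 = (1, 0, 0)

rank = 3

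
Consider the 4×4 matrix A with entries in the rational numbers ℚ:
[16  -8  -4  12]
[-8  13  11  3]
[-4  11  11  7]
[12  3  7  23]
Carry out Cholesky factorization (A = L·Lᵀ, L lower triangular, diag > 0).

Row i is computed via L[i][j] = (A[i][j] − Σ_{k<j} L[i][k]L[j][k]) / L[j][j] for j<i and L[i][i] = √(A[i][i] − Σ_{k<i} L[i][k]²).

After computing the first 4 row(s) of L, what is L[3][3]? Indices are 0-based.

L[3][3] = 2

Step 1: L[0][0] = √(16) = 4.
  L[1][0] = (-8) / L[0][0] = -2.
Step 2: L[1][1] = √(9) = 3.
  L[2][0] = (-4) / L[0][0] = -1.
  L[2][1] = (9) / L[1][1] = 3.
Step 3: L[2][2] = √(1) = 1.
  L[3][0] = (12) / L[0][0] = 3.
  L[3][1] = (9) / L[1][1] = 3.
  L[3][2] = (1) / L[2][2] = 1.
Step 4: L[3][3] = √(4) = 2.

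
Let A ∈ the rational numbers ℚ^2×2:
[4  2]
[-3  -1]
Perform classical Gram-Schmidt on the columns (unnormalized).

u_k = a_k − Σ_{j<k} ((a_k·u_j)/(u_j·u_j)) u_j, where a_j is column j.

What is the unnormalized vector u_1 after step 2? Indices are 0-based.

u_1 = (6/25, 8/25)

Step 1: u_0 = a_0 = (4, -3).
Step 2: u_1 = a_1 − (11/25)·u_0 = (6/25, 8/25).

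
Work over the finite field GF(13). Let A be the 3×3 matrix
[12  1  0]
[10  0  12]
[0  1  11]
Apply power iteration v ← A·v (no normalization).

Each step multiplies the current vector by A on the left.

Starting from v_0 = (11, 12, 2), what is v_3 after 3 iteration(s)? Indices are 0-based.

v_3 = (12, 3, 0)

v_0 = (11, 12, 2).
v_1 = A·v_0 = (1, 4, 8).
v_2 = A·v_1 = (3, 2, 1).
v_3 = A·v_2 = (12, 3, 0).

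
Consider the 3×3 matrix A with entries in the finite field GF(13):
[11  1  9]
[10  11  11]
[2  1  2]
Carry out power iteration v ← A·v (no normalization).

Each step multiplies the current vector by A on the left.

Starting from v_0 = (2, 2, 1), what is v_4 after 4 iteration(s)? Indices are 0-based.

v_0 = (2, 2, 1).
v_1 = A·v_0 = (7, 1, 8).
v_2 = A·v_1 = (7, 0, 5).
v_3 = A·v_2 = (5, 8, 11).
v_4 = A·v_3 = (6, 12, 1).

v_4 = (6, 12, 1)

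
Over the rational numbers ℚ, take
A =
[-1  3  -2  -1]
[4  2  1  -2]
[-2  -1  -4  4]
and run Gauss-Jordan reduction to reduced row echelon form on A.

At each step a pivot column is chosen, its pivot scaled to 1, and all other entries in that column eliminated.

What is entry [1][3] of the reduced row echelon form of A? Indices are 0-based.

pivot(0,0)=-1: scale R0 → (1, -3, 2, 1)
  clear (1,0): R1 −= (4)R0 → (0, 14, -7, -6)
  clear (2,0): R2 −= (-2)R0 → (0, -7, 0, 6)
pivot(1,1)=14: scale R1 → (0, 1, -1/2, -3/7)
  clear (0,1): R0 −= (-3)R1 → (1, 0, 1/2, -2/7)
  clear (2,1): R2 −= (-7)R1 → (0, 0, -7/2, 3)
pivot(2,2)=-7/2: scale R2 → (0, 0, 1, -6/7)
  clear (0,2): R0 −= (1/2)R2 → (1, 0, 0, 1/7)
  clear (1,2): R1 −= (-1/2)R2 → (0, 1, 0, -6/7)

M[1][3] = -6/7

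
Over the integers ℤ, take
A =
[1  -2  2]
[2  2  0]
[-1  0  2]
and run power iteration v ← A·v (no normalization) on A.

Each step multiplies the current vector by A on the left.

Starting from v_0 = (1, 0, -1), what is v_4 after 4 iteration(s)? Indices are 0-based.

v_4 = (13, -86, 27)

v_0 = (1, 0, -1).
v_1 = A·v_0 = (-1, 2, -3).
v_2 = A·v_1 = (-11, 2, -5).
v_3 = A·v_2 = (-25, -18, 1).
v_4 = A·v_3 = (13, -86, 27).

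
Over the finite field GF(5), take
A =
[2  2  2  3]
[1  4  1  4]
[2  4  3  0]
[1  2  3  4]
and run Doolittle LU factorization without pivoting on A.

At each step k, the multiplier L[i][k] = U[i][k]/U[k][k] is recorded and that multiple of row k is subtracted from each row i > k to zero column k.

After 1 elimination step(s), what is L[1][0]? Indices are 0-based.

L[1][0] = 3

k=0: U[0][0]=2
  eliminate (1,0): mult=3, new row 1: (0, 3, 0, 0); set L[1][0]=3
  eliminate (2,0): mult=1, new row 2: (0, 2, 1, 2); set L[2][0]=1
  eliminate (3,0): mult=3, new row 3: (0, 1, 2, 0); set L[3][0]=3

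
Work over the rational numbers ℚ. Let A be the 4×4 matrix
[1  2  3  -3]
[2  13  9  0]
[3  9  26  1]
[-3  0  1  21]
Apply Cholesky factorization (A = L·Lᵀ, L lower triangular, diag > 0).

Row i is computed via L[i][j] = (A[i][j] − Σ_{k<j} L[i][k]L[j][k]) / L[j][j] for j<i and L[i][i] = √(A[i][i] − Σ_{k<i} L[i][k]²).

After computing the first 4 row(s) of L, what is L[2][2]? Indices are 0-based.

L[2][2] = 4

Step 1: L[0][0] = √(1) = 1.
  L[1][0] = (2) / L[0][0] = 2.
Step 2: L[1][1] = √(9) = 3.
  L[2][0] = (3) / L[0][0] = 3.
  L[2][1] = (3) / L[1][1] = 1.
Step 3: L[2][2] = √(16) = 4.
  L[3][0] = (-3) / L[0][0] = -3.
  L[3][1] = (6) / L[1][1] = 2.
  L[3][2] = (8) / L[2][2] = 2.
Step 4: L[3][3] = √(4) = 2.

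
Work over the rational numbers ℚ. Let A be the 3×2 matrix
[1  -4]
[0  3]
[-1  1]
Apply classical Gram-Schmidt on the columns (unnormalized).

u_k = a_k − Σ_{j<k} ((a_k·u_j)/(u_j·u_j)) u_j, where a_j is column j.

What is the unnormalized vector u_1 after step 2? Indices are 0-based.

Step 1: u_0 = a_0 = (1, 0, -1).
Step 2: u_1 = a_1 − (-5/2)·u_0 = (-3/2, 3, -3/2).

u_1 = (-3/2, 3, -3/2)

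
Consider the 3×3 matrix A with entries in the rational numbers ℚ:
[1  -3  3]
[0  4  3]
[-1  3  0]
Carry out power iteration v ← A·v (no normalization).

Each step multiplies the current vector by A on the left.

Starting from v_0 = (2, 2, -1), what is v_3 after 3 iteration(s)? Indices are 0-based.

v_0 = (2, 2, -1).
v_1 = A·v_0 = (-7, 5, 4).
v_2 = A·v_1 = (-10, 32, 22).
v_3 = A·v_2 = (-40, 194, 106).

v_3 = (-40, 194, 106)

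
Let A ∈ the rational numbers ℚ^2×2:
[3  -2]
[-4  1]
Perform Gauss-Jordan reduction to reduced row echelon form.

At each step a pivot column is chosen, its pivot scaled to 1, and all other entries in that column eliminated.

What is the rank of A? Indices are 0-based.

rank = 2

pivot(0,0)=3: scale R0 → (1, -2/3)
  clear (1,0): R1 −= (-4)R0 → (0, -5/3)
pivot(1,1)=-5/3: scale R1 → (0, 1)
  clear (0,1): R0 −= (-2/3)R1 → (1, 0)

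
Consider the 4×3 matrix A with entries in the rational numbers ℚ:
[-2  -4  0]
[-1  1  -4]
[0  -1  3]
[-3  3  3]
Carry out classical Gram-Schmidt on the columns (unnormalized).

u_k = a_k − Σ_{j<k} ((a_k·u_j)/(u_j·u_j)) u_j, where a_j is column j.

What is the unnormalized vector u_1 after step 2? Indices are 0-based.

u_1 = (-30/7, 6/7, -1, 18/7)

Step 1: u_0 = a_0 = (-2, -1, 0, -3).
Step 2: u_1 = a_1 − (-1/7)·u_0 = (-30/7, 6/7, -1, 18/7).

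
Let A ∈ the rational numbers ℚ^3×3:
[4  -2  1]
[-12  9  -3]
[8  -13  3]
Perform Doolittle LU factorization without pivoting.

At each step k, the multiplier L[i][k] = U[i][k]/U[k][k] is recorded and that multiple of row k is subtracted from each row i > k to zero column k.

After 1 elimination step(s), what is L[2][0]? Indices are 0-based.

L[2][0] = 2

Step 1: pivot at (0,0) is 4.
  row1 ← row1 − (-3)·row0  ⇒  L[1][0]=-3, U row1=(0, 3, 0)
  row2 ← row2 − (2)·row0  ⇒  L[2][0]=2, U row2=(0, -9, 1)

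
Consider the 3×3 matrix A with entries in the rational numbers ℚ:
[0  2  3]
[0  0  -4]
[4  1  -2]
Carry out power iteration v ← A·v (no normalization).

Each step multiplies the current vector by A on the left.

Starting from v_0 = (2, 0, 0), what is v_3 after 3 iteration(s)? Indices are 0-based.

v_3 = (-112, 64, 96)

v_0 = (2, 0, 0).
v_1 = A·v_0 = (0, 0, 8).
v_2 = A·v_1 = (24, -32, -16).
v_3 = A·v_2 = (-112, 64, 96).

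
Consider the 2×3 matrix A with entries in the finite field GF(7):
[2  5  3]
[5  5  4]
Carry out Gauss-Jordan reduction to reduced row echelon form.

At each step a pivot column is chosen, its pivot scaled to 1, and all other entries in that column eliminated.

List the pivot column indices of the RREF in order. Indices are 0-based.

step 1: normalize row 0 (÷2) = (1, 6, 5)
  row 1: subtract 5×row0 = (0, 3, 0)
step 2: normalize row 1 (÷3) = (0, 1, 0)
  row 0: subtract 6×row1 = (1, 0, 5)

pivot columns: 0, 1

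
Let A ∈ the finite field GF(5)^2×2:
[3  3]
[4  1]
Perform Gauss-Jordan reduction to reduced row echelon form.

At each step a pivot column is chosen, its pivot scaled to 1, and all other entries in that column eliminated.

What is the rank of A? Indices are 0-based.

rank = 2

pivot(0,0)=3: scale R0 → (1, 1)
  clear (1,0): R1 −= (4)R0 → (0, 2)
pivot(1,1)=2: scale R1 → (0, 1)
  clear (0,1): R0 −= (1)R1 → (1, 0)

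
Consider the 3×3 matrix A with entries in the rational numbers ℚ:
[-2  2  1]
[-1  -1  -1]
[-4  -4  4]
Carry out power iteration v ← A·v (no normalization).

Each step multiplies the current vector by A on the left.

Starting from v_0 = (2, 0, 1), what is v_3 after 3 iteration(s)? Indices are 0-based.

v_3 = (36, -14, 8)

v_0 = (2, 0, 1).
v_1 = A·v_0 = (-3, -3, -4).
v_2 = A·v_1 = (-4, 10, 8).
v_3 = A·v_2 = (36, -14, 8).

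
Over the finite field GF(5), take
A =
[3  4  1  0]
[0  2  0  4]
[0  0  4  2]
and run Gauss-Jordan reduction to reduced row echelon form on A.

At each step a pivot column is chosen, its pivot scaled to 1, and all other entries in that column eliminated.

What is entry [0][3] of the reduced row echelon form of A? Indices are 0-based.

M[0][3] = 3

[1] R0 /= 3  ⇒  (1, 3, 2, 0)
[2] R1 /= 2  ⇒  (0, 1, 0, 2)
     R0 -= 3·R1  ⇒  (1, 0, 2, 4)
[3] R2 /= 4  ⇒  (0, 0, 1, 3)
     R0 -= 2·R2  ⇒  (1, 0, 0, 3)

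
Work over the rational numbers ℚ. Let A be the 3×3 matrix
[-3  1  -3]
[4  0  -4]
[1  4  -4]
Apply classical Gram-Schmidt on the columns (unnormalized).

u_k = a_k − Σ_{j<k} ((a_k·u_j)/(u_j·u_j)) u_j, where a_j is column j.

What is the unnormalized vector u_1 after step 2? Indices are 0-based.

u_1 = (29/26, -2/13, 103/26)

Step 1: u_0 = a_0 = (-3, 4, 1).
Step 2: u_1 = a_1 − (1/26)·u_0 = (29/26, -2/13, 103/26).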